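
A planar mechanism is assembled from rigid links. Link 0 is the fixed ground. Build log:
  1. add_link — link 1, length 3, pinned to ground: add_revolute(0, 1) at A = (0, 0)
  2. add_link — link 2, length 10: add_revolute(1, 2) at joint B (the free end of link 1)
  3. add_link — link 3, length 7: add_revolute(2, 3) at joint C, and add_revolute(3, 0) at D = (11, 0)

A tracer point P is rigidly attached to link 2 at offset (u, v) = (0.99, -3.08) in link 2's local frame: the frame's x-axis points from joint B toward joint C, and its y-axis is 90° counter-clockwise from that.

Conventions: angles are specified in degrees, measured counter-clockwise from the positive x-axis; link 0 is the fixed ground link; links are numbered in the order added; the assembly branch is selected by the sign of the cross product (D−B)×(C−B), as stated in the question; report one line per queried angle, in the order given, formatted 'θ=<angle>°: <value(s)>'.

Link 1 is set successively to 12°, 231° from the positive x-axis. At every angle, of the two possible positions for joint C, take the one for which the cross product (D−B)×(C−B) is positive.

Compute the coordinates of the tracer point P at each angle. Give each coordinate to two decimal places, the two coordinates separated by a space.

A=(0,0), D=(11.00,0)
θ=12°: B = A + 3.00·(cos12°, sin12°) = (2.9344, 0.6237)
θ=12°: |BD| = 8.0896
θ=12°: circle(B,10.00) ∩ circle(D,7.00): a=7.1970, h=6.9429
θ=12°:   candidates: C₊=(10.6453,6.9910) cross=56.165; C₋=(9.5747,-6.8534) cross=-56.165
θ=12°:   branch + wants cross > 0 → take C=(10.6453,6.9910) (cross=56.165)
θ=12°: ex = (C−B)/|BC| = (0.7711,0.6367); ey = (-0.6367,0.7711)
θ=12°: P = B + 0.99·ex + -3.08·ey = (5.6589,-1.1209)
θ=231°: B = A + 3.00·(cos231°, sin231°) = (-1.8880, -2.3314)
θ=231°: |BD| = 13.0971
θ=231°: circle(B,10.00) ∩ circle(D,7.00): a=8.4956, h=5.2750
θ=231°:   candidates: C₊=(5.5329,4.3716) cross=69.087; C₋=(7.4109,-6.0099) cross=-69.087
θ=231°:   branch + wants cross > 0 → take C=(5.5329,4.3716) (cross=69.087)
θ=231°: ex = (C−B)/|BC| = (0.7421,0.6703); ey = (-0.6703,0.7421)
θ=231°: P = B + 0.99·ex + -3.08·ey = (0.9112,-3.9535)

θ=12°: 5.66 -1.12
θ=231°: 0.91 -3.95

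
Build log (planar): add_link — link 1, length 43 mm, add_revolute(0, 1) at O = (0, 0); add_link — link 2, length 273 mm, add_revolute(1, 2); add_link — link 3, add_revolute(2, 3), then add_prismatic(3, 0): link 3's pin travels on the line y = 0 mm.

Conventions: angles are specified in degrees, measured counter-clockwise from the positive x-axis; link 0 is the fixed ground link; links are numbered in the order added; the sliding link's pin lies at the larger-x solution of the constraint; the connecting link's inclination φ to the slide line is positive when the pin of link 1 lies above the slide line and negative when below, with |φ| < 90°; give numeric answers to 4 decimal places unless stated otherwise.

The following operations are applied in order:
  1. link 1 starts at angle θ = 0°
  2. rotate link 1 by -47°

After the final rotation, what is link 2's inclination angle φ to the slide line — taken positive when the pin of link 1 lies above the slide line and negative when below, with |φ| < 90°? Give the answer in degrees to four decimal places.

geometry: r = 43 mm, L = 273 mm, e = 0 mm; θ starts at 0°
rotate link 1 by -47°: θ ← 0° -47° = -47°
h = r sin θ − e = -31.448209 − 0 = -31.448209
sin φ = h / L = -31.448209 / 273 = -0.11519491
φ = arcsin(-0.11519491) = -6.614867°

-6.6149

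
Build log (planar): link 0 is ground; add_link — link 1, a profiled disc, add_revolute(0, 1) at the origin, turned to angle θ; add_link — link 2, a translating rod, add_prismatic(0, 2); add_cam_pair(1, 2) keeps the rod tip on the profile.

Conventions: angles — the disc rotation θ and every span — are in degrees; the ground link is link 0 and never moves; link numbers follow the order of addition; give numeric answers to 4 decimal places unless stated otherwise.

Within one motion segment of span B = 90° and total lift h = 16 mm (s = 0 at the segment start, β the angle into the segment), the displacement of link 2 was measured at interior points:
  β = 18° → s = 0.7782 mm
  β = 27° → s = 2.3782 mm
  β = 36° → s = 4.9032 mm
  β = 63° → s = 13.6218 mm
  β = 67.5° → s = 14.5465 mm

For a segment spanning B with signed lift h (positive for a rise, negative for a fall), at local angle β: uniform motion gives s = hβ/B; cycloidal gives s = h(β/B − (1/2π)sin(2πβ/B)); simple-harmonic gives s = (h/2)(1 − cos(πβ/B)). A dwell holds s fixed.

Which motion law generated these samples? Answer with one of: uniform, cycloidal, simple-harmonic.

candidates at β/B = r: uniform s = h·r (linear in β); cycloidal s = h·(r − sin(2πr)/(2π)); simple-harmonic s = (h/2)(1 − cos(πr))
β=18°: printed 0.7782 | uniform 3.2000, cycloidal 0.7782, simple-harmonic 1.5279
β=27°: printed 2.3782 | uniform 4.8000, cycloidal 2.3782, simple-harmonic 3.2977
β=36°: printed 4.9032 | uniform 6.4000, cycloidal 4.9032, simple-harmonic 5.5279
β=63°: printed 13.6218 | uniform 11.2000, cycloidal 13.6218, simple-harmonic 12.7023
β=67.5°: printed 14.5465 | uniform 12.0000, cycloidal 14.5465, simple-harmonic 13.6569
only one law matches every sample → cycloidal

cycloidal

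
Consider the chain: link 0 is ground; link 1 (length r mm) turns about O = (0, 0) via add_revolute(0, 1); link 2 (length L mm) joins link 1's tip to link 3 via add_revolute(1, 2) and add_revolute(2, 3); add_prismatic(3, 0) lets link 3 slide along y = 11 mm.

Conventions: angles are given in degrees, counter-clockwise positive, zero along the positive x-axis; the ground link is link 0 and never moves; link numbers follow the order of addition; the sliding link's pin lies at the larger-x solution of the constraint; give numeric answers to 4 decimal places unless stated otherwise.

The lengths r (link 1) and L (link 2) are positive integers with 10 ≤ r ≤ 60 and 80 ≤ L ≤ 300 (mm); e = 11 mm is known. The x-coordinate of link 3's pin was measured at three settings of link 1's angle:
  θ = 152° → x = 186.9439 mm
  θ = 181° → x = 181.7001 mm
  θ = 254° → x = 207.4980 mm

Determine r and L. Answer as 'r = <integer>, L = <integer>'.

constraint per measurement: (x − r cos θ)² + (r sin θ − e)² = L²
subtracting the θ₁ and θ₂ equations cancels the r² and L² terms:
r = (x₁² − x₂²) / (2[(x₁cos θ₁ + e sin θ₁) − (x₂cos θ₂ + e sin θ₂)]) = 44.0001 → r = 44
L² = (x₁ − r cos θ₁)² + (r sin θ₁ − e)² = 51075.9999 → L = 226.0000 → L = 226
check at θ₃=254°: x = 207.4980 (printed 207.4980) ✓

r = 44, L = 226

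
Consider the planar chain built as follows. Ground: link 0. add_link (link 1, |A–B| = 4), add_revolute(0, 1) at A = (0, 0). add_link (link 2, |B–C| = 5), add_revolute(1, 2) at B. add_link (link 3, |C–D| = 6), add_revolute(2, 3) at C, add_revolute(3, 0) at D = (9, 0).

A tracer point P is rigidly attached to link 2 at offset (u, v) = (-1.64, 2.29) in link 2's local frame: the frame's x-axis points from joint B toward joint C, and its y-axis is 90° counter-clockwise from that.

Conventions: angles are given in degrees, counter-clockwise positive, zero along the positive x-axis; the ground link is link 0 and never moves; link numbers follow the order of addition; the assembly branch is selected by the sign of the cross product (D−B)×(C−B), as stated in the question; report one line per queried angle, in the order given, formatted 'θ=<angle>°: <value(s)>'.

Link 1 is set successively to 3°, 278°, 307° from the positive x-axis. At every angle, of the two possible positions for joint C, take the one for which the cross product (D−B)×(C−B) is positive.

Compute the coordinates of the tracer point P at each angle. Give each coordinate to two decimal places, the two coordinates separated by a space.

A=(0,0), D=(9.00,0)
θ=3°: B = A + 4.00·(cos3°, sin3°) = (3.9945, 0.2093)
θ=3°: |BD| = 5.0099
θ=3°: circle(B,5.00) ∩ circle(D,6.00): a=1.4071, h=4.7979
θ=3°:   candidates: C₊=(5.6009,4.9443) cross=24.037; C₋=(5.1999,-4.6432) cross=-24.037
θ=3°:   branch + wants cross > 0 → take C=(5.6009,4.9443) (cross=24.037)
θ=3°: ex = (C−B)/|BC| = (0.3213,0.9470); ey = (-0.9470,0.3213)
θ=3°: P = B + -1.64·ex + 2.29·ey = (1.2990,-0.6080)
θ=278°: B = A + 4.00·(cos278°, sin278°) = (0.5567, -3.9611)
θ=278°: |BD| = 9.3263
θ=278°: circle(B,5.00) ∩ circle(D,6.00): a=4.0734, h=2.8995
θ=278°:   candidates: C₊=(3.0130,0.3940) cross=27.042; C₋=(5.4759,-4.8560) cross=-27.042
θ=278°:   branch + wants cross > 0 → take C=(3.0130,0.3940) (cross=27.042)
θ=278°: ex = (C−B)/|BC| = (0.4913,0.8710); ey = (-0.8710,0.4913)
θ=278°: P = B + -1.64·ex + 2.29·ey = (-2.2436,-4.2646)
θ=307°: B = A + 4.00·(cos307°, sin307°) = (2.4073, -3.1945)
θ=307°: |BD| = 7.3259
θ=307°: circle(B,5.00) ∩ circle(D,6.00): a=2.9122, h=4.0644
θ=307°:   candidates: C₊=(3.2557,1.7329) cross=29.775; C₋=(6.8003,-5.5822) cross=-29.775
θ=307°:   branch + wants cross > 0 → take C=(3.2557,1.7329) (cross=29.775)
θ=307°: ex = (C−B)/|BC| = (0.1697,0.9855); ey = (-0.9855,0.1697)
θ=307°: P = B + -1.64·ex + 2.29·ey = (-0.1278,-4.4222)

θ=3°: 1.30 -0.61
θ=278°: -2.24 -4.26
θ=307°: -0.13 -4.42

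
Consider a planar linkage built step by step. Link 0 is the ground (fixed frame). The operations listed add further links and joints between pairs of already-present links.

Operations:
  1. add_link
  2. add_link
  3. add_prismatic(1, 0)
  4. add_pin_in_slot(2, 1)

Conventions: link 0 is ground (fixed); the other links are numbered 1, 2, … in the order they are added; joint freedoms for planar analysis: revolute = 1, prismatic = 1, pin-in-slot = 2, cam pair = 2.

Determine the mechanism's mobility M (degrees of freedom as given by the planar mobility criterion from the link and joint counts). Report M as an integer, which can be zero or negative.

link 0 = ground. State L|J1|J2 = 1|0|0
+link1  2|0|0
+link2  3|0|0
P(1,0) f=1→J1  3|1|0
PS(2,1) f=2→J2  3|1|1
M = 3(3−1)−2·1−1 = 6−2−1 = 3

M = 3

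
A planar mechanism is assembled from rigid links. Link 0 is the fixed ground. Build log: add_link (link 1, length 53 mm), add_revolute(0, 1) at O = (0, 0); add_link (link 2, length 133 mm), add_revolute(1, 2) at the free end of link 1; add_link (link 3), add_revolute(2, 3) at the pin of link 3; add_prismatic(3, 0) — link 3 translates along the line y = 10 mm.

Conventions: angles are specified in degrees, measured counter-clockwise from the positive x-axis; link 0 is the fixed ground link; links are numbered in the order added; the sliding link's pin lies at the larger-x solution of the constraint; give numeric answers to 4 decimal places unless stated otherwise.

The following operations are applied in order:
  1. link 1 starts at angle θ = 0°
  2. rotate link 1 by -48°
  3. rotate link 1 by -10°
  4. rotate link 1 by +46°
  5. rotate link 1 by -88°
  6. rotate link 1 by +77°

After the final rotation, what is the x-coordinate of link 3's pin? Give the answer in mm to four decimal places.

geometry: r = 53 mm, L = 133 mm, e = 10 mm; θ starts at 0°
rotate link 1 by -48°: θ ← 0° -48° = -48°
rotate link 1 by -10°: θ ← -48° -10° = -58°
rotate link 1 by +46°: θ ← -58° +46° = -12°
rotate link 1 by -88°: θ ← -12° -88° = -100°
rotate link 1 by +77°: θ ← -100° +77° = -23°
crank pin P = (r cos θ, r sin θ) = (48.786757, -20.708750)
h = r sin θ − e = -20.708750 − 10 = -30.708750
x = r cos θ + √(L² − h²) = 48.786757 + 129.406231 = 178.192988

178.1930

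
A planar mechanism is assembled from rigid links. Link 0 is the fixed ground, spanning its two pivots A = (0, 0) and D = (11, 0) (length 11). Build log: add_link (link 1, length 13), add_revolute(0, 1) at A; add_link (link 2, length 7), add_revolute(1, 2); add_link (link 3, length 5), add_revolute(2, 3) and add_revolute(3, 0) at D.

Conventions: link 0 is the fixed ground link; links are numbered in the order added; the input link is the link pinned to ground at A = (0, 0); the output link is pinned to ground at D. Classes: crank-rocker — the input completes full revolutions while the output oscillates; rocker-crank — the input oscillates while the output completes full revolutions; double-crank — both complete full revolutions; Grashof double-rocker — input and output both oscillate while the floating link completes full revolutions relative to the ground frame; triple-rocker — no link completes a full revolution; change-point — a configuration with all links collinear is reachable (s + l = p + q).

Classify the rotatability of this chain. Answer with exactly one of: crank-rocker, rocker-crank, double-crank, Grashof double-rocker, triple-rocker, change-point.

lengths: ground=11, input=13, coupler=7, output=5
sorted: s=5 (shortest), l=13 (longest), p+q=18
s + l = 18 vs p + q = 18
s + l = p + q → change-point (collinear configuration reachable)

change-point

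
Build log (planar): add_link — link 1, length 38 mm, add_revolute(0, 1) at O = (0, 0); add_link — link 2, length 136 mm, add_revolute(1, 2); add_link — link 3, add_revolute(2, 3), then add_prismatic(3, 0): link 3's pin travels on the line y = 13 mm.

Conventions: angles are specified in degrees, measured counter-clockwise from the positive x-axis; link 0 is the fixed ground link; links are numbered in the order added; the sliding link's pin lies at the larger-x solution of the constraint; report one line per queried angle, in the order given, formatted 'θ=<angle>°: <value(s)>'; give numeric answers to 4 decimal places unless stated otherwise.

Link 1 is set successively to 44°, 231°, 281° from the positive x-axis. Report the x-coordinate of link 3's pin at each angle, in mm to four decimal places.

geometry: r = 38 mm, L = 136 mm, e = 13 mm
θ=44°: crank pin P = (r cos θ, r sin θ) = (27.334912, 26.397018)
θ=44°: h = r sin θ − e = 26.397018 − 13 = 13.397018
θ=44°: x = r cos θ + √(L² − h²) = 27.334912 + 135.338538 = 162.673451
θ=231°: crank pin P = (r cos θ, r sin θ) = (-23.914175, -29.531547)
θ=231°: h = r sin θ − e = -29.531547 − 13 = -42.531547
θ=231°: x = r cos θ + √(L² − h²) = -23.914175 + 129.178433 = 105.264258
θ=281°: crank pin P = (r cos θ, r sin θ) = (7.250742, -37.301833)
θ=281°: h = r sin θ − e = -37.301833 − 13 = -50.301833
θ=281°: x = r cos θ + √(L² − h²) = 7.250742 + 126.355552 = 133.606294

θ=44°: 162.6735
θ=231°: 105.2643
θ=281°: 133.6063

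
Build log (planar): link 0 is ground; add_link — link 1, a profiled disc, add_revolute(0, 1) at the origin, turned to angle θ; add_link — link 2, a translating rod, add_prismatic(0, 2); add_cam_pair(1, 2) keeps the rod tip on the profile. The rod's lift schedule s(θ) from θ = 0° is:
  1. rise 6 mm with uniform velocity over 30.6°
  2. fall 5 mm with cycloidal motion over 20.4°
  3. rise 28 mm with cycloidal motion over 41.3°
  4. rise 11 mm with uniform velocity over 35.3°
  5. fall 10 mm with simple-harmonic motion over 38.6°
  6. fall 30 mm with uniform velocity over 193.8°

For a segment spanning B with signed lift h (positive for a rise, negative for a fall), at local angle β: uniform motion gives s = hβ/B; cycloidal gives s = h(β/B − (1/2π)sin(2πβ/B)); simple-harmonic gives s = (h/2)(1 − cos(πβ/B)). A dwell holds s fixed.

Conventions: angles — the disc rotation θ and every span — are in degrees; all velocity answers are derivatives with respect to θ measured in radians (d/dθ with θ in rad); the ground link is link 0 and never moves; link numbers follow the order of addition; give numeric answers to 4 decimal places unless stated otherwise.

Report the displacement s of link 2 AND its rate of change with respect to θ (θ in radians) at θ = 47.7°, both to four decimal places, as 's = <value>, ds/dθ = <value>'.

seg 1 [0°–30.6°] uniform, h=6: full span → s += 6 → s = 6.0000
seg 2 [30.6°–51°] cycloidal, h=-5: θ=47.7° here. β=17.1, B=20.4. -5·(0.8382 − sin(2π·0.8382)/(2π)) = -4.8678 → s = 1.1322
velocity in seg [30.6°–51°] (cycloidal), θ in radians: β = 17.1° = 0.2985 rad, B = 20.4° = 0.3560 rad; ds/dθ = (h/B)(1 − cos(2πβ/B)) = ((-5)/0.3560)(1 − cos(2π·0.8382)) = -6.650353 mm/rad

s = 1.1322, ds/dθ = -6.6504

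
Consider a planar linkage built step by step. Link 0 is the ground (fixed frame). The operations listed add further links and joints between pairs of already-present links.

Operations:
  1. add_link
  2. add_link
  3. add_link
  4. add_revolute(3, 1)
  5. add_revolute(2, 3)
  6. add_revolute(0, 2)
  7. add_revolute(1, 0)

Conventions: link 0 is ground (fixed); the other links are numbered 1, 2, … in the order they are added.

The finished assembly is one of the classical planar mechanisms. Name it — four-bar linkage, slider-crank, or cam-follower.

links: 4 (incl. ground); joints: 4 revolute, 0 prismatic, 0 higher (cam) pair, forming one closed loop
4 links in a single 4R loop → four-bar linkage

four-bar linkage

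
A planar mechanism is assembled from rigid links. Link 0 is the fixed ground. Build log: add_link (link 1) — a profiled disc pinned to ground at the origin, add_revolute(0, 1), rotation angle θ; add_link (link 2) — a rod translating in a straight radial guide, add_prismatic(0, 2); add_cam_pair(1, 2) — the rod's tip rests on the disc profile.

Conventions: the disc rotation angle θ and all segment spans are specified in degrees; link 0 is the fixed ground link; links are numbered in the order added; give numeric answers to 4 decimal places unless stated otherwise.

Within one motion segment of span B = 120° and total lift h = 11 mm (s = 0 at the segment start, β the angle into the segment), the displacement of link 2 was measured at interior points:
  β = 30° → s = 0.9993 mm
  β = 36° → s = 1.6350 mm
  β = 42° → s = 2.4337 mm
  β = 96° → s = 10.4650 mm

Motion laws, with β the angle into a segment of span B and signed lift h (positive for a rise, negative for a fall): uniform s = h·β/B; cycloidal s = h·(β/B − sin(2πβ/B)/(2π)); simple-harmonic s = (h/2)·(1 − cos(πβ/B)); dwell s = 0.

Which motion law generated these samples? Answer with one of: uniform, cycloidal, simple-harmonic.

candidates at β/B = r: uniform s = h·r (linear in β); cycloidal s = h·(r − sin(2πr)/(2π)); simple-harmonic s = (h/2)(1 − cos(πr))
β=30°: printed 0.9993 | uniform 2.7500, cycloidal 0.9993, simple-harmonic 1.6109
β=36°: printed 1.6350 | uniform 3.3000, cycloidal 1.6350, simple-harmonic 2.2672
β=42°: printed 2.4337 | uniform 3.8500, cycloidal 2.4337, simple-harmonic 3.0031
β=96°: printed 10.4650 | uniform 8.8000, cycloidal 10.4650, simple-harmonic 9.9496
only one law matches every sample → cycloidal

cycloidal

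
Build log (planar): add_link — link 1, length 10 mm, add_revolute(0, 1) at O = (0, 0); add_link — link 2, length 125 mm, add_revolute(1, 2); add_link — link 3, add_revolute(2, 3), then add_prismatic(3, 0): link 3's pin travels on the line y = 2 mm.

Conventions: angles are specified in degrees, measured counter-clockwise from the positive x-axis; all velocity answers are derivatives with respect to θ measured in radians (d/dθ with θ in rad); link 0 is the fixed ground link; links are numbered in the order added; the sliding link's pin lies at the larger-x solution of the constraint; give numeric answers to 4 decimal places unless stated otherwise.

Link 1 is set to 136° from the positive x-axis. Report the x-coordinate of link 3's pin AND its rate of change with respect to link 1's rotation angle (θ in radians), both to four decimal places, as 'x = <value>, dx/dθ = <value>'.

geometry: r = 10 mm, L = 125 mm, e = 2 mm
crank pin P = (r cos θ, r sin θ) = (-7.193398, 6.946584)
h = r sin θ − e = 6.946584 − 2 = 4.946584
x = r cos θ + √(L² − h²) = -7.193398 + 124.902087 = 117.708689
dx/dθ = −r sin θ − h·r cos θ/√(L² − h²) (θ in radians; h = 4.946584) = -6.661699

x = 117.7087, dx/dθ = -6.6617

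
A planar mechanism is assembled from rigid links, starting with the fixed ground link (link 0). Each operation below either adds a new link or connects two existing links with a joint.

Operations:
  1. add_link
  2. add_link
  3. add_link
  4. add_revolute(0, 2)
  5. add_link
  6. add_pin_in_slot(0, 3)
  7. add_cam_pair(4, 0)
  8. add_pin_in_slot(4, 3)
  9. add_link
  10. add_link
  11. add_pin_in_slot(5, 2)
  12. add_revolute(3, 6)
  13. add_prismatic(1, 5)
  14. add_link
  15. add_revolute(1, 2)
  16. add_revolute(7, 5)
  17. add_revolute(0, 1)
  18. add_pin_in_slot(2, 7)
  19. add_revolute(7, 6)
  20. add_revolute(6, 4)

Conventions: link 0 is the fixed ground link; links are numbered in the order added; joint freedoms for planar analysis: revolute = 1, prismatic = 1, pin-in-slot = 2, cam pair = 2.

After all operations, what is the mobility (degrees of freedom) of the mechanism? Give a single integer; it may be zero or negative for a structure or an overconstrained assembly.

L=1 J1=0 J2=0
add link → L=2 J1=0 J2=0
add link → L=3 J1=0 J2=0
add link → L=4 J1=0 J2=0
R@0,2 dof=1 J1 → L=4 J1=1 J2=0
add link → L=5 J1=1 J2=0
PS@0,3 dof=2 J2 → L=5 J1=1 J2=1
C@4,0 dof=2 J2 → L=5 J1=1 J2=2
PS@4,3 dof=2 J2 → L=5 J1=1 J2=3
add link → L=6 J1=1 J2=3
add link → L=7 J1=1 J2=3
PS@5,2 dof=2 J2 → L=7 J1=1 J2=4
R@3,6 dof=1 J1 → L=7 J1=2 J2=4
P@1,5 dof=1 J1 → L=7 J1=3 J2=4
add link → L=8 J1=3 J2=4
R@1,2 dof=1 J1 → L=8 J1=4 J2=4
R@7,5 dof=1 J1 → L=8 J1=5 J2=4
R@0,1 dof=1 J1 → L=8 J1=6 J2=4
PS@2,7 dof=2 J2 → L=8 J1=6 J2=5
R@7,6 dof=1 J1 → L=8 J1=7 J2=5
R@6,4 dof=1 J1 → L=8 J1=8 J2=5
M=3(L−1)−2J1−J2=3·7−2·8−5=0

M = 0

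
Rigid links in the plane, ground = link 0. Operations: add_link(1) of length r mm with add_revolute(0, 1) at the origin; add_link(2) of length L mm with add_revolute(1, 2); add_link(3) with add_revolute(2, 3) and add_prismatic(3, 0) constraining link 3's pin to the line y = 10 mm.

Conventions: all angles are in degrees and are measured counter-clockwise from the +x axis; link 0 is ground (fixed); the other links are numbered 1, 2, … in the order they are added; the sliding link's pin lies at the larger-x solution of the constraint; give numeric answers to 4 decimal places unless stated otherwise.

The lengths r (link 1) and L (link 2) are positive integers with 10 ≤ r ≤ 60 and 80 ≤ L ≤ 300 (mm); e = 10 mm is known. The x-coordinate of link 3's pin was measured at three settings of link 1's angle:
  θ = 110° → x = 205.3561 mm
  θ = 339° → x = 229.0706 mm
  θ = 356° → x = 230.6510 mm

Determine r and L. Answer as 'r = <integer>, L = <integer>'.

constraint per measurement: (x − r cos θ)² + (r sin θ − e)² = L²
subtracting the θ₁ and θ₂ equations cancels the r² and L² terms:
r = (x₁² − x₂²) / (2[(x₁cos θ₁ + e sin θ₁) − (x₂cos θ₂ + e sin θ₂)]) = 19.0000 → r = 19
L² = (x₁ − r cos θ₁)² + (r sin θ₁ − e)² = 44944.0097 → L = 212.0000 → L = 212
check at θ₃=356°: x = 230.6510 (printed 230.6510) ✓

r = 19, L = 212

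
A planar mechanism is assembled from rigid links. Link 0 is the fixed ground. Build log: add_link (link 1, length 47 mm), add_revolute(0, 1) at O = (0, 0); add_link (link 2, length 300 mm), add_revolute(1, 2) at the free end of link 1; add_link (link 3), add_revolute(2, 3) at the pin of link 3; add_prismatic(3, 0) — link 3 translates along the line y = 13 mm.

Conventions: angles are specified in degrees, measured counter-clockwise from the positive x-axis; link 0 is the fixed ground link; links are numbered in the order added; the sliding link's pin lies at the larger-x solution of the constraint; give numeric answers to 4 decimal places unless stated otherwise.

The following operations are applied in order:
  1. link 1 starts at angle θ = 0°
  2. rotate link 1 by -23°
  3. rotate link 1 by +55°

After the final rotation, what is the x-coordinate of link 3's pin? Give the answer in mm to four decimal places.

geometry: r = 47 mm, L = 300 mm, e = 13 mm; θ starts at 0°
rotate link 1 by -23°: θ ← 0° -23° = -23°
rotate link 1 by +55°: θ ← -23° +55° = 32°
crank pin P = (r cos θ, r sin θ) = (39.858261, 24.906205)
h = r sin θ − e = 24.906205 − 13 = 11.906205
x = r cos θ + √(L² − h²) = 39.858261 + 299.763644 = 339.621905

339.6219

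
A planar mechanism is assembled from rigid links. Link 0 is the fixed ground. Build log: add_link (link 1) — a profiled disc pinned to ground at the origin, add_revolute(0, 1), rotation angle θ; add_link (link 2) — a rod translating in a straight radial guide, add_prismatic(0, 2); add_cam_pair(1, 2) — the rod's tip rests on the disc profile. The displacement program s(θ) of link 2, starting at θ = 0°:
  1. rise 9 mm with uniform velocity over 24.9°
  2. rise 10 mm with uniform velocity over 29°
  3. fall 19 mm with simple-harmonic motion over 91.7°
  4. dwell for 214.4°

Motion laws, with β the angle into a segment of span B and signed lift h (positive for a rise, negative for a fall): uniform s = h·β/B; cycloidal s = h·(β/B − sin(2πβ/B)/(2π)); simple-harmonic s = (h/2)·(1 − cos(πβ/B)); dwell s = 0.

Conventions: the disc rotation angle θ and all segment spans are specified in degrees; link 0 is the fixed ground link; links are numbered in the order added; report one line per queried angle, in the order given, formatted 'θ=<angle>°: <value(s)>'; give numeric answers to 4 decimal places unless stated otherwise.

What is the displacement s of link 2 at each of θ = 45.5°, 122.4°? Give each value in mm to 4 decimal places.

seg 1 [0°–24.9°] uniform, h=9: full span → s += 9 → s = 9.0000
seg 2 [24.9°–53.9°] uniform, h=10: θ=45.5° here. β=20.6, B=29. 10·20.6/29 = 7.1034 → s = 16.1034
seg 2 [24.9°–53.9°] uniform, h=10: full span → s += 10 → s = 19.0000
seg 3 [53.9°–145.6°] simple-harmonic, h=-19: θ=122.4° here. β=68.5, B=91.7. -19/2·(1 − cos(π·0.7470)) = -16.1539 → s = 2.8461

θ=45.5°: 16.1034
θ=122.4°: 2.8461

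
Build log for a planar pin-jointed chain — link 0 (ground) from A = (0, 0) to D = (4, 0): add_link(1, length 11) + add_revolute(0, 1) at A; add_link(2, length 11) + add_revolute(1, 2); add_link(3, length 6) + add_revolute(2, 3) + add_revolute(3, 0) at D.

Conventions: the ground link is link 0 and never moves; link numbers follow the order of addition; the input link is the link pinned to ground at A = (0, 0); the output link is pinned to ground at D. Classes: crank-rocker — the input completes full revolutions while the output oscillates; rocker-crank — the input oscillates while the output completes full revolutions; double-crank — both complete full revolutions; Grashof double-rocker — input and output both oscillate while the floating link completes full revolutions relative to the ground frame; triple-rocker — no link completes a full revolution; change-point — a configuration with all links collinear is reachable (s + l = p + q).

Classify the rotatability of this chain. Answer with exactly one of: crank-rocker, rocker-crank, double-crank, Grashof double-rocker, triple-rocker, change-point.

lengths: ground=4, input=11, coupler=11, output=6
sorted: s=4 (shortest), l=11 (longest), p+q=17
s + l = 15 vs p + q = 17
s + l < p + q (Grashof) with shortest = ground link → double-crank

double-crank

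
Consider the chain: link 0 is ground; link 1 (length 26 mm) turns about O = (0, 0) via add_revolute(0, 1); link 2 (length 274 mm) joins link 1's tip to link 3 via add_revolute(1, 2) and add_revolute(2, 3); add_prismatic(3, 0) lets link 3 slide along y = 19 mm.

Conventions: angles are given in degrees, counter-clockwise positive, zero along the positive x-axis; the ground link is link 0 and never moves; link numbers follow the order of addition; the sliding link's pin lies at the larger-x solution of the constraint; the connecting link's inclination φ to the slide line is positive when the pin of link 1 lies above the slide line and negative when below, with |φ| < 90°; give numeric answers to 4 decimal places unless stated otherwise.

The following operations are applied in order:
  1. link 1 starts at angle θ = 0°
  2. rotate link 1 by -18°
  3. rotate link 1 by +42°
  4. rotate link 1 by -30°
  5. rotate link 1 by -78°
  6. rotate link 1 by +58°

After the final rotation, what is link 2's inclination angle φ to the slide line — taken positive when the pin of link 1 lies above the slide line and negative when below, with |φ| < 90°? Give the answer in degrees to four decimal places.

geometry: r = 26 mm, L = 274 mm, e = 19 mm; θ starts at 0°
rotate link 1 by -18°: θ ← 0° -18° = -18°
rotate link 1 by +42°: θ ← -18° +42° = 24°
rotate link 1 by -30°: θ ← 24° -30° = -6°
rotate link 1 by -78°: θ ← -6° -78° = -84°
rotate link 1 by +58°: θ ← -84° +58° = -26°
h = r sin θ − e = -11.397650 − 19 = -30.397650
sin φ = h / L = -30.397650 / 274 = -0.11094033
φ = arcsin(-0.11094033) = -6.369524°

-6.3695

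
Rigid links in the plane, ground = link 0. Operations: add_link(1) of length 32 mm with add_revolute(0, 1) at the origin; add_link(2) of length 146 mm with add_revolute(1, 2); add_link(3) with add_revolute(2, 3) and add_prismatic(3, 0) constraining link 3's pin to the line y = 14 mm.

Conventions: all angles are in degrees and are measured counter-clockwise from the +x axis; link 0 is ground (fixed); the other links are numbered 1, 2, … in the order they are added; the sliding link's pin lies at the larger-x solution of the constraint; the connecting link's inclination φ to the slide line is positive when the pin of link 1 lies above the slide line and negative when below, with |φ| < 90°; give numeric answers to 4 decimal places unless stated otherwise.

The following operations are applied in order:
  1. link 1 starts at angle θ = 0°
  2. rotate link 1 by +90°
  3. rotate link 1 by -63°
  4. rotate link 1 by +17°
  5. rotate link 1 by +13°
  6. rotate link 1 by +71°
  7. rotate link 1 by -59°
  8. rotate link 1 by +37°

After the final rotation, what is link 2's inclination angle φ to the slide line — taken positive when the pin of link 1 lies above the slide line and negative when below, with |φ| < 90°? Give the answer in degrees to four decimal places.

geometry: r = 32 mm, L = 146 mm, e = 14 mm; θ starts at 0°
rotate link 1 by +90°: θ ← 0° +90° = 90°
rotate link 1 by -63°: θ ← 90° -63° = 27°
rotate link 1 by +17°: θ ← 27° +17° = 44°
rotate link 1 by +13°: θ ← 44° +13° = 57°
rotate link 1 by +71°: θ ← 57° +71° = 128°
rotate link 1 by -59°: θ ← 128° -59° = 69°
rotate link 1 by +37°: θ ← 69° +37° = 106°
h = r sin θ − e = 30.760374 − 14 = 16.760374
sin φ = h / L = 16.760374 / 146 = 0.11479708
φ = arcsin(0.11479708) = 6.591921°

6.5919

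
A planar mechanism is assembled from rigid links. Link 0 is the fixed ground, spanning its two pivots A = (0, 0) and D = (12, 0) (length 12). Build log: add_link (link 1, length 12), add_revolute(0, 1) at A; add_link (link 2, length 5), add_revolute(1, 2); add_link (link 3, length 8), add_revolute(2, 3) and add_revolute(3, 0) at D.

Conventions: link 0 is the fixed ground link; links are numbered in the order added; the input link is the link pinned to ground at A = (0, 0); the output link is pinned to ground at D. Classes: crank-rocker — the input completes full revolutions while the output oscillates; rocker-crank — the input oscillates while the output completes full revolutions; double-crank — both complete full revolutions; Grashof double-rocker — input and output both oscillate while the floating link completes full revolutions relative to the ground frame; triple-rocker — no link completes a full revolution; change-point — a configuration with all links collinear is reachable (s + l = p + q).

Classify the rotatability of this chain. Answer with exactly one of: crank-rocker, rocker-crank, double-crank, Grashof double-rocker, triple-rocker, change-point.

lengths: ground=12, input=12, coupler=5, output=8
sorted: s=5 (shortest), l=12 (longest), p+q=20
s + l = 17 vs p + q = 20
s + l < p + q (Grashof) with shortest = coupler link → Grashof double-rocker

Grashof double-rocker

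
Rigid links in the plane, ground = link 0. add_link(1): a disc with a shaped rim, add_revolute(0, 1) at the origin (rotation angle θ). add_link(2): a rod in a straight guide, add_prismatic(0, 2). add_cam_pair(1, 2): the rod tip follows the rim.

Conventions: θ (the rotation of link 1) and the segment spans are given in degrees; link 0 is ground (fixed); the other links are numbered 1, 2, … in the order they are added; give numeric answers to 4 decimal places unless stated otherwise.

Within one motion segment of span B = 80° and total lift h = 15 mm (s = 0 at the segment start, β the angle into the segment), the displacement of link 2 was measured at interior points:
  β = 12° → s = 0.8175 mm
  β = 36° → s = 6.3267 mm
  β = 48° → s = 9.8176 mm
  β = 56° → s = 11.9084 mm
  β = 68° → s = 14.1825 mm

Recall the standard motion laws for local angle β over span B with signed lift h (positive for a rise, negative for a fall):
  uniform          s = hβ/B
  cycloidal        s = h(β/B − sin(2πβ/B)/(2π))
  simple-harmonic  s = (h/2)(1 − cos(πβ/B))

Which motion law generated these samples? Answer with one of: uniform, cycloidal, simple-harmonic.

candidates at β/B = r: uniform s = h·r (linear in β); cycloidal s = h·(r − sin(2πr)/(2π)); simple-harmonic s = (h/2)(1 − cos(πr))
β=12°: printed 0.8175 | uniform 2.2500, cycloidal 0.3186, simple-harmonic 0.8175
β=36°: printed 6.3267 | uniform 6.7500, cycloidal 6.0123, simple-harmonic 6.3267
β=48°: printed 9.8176 | uniform 9.0000, cycloidal 10.4032, simple-harmonic 9.8176
β=56°: printed 11.9084 | uniform 10.5000, cycloidal 12.7705, simple-harmonic 11.9084
β=68°: printed 14.1825 | uniform 12.7500, cycloidal 14.6814, simple-harmonic 14.1825
only one law matches every sample → simple-harmonic

simple-harmonic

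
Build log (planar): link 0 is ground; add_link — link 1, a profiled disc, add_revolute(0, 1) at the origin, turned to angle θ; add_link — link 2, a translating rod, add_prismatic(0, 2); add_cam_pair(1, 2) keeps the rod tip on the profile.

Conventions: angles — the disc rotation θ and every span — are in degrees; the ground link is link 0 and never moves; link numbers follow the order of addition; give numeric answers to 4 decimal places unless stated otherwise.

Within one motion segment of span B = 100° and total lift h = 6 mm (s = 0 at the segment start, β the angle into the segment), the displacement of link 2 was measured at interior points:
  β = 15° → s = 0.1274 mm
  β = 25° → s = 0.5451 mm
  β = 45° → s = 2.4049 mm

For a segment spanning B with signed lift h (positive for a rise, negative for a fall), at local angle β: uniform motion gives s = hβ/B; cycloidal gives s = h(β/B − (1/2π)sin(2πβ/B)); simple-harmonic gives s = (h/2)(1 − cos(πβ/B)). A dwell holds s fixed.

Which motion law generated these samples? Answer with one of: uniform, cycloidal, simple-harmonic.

candidates at β/B = r: uniform s = h·r (linear in β); cycloidal s = h·(r − sin(2πr)/(2π)); simple-harmonic s = (h/2)(1 − cos(πr))
β=15°: printed 0.1274 | uniform 0.9000, cycloidal 0.1274, simple-harmonic 0.3270
β=25°: printed 0.5451 | uniform 1.5000, cycloidal 0.5451, simple-harmonic 0.8787
β=45°: printed 2.4049 | uniform 2.7000, cycloidal 2.4049, simple-harmonic 2.5307
only one law matches every sample → cycloidal

cycloidal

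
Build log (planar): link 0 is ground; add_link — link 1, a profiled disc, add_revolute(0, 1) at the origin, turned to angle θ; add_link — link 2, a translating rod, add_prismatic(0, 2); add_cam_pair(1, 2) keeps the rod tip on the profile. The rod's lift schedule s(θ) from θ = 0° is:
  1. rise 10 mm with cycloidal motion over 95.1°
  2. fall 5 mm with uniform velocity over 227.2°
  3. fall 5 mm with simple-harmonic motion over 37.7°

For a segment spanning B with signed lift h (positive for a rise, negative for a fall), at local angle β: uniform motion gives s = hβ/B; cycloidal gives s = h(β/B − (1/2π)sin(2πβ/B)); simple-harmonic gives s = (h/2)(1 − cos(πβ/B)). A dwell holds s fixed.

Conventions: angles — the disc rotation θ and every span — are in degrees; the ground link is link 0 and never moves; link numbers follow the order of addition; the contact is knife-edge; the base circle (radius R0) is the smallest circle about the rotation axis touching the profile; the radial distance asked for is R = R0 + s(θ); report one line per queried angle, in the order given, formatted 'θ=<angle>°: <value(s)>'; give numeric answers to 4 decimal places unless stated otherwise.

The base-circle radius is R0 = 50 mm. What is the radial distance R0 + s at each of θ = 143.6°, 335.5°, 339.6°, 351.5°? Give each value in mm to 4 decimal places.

seg 1 [0°–95.1°] cycloidal, h=10: full span → s += 10 → s = 10.0000
seg 2 [95.1°–322.3°] uniform, h=-5: θ=143.6° here. β=48.5, B=227.2. -5·48.5/227.2 = -1.0673 → s = 8.9327
seg 2 [95.1°–322.3°] uniform, h=-5: full span → s += -5 → s = 5.0000
seg 3 [322.3°–360°] simple-harmonic, h=-5: θ=335.5° here. β=13.2, B=37.7. -5/2·(1 − cos(π·0.3501)) = -1.3660 → s = 3.6340
seg 3 [322.3°–360°] simple-harmonic, h=-5: θ=339.6° here. β=17.3, B=37.7. -5/2·(1 − cos(π·0.4589)) = -2.1780 → s = 2.8220
seg 3 [322.3°–360°] simple-harmonic, h=-5: θ=351.5° here. β=29.2, B=37.7. -5/2·(1 − cos(π·0.7745)) = -4.3986 → s = 0.6014
θ=143.6°: R = R0 + s = 50 + 8.9327 = 58.9327
θ=335.5°: R = R0 + s = 50 + 3.6340 = 53.6340
θ=339.6°: R = R0 + s = 50 + 2.8220 = 52.8220
θ=351.5°: R = R0 + s = 50 + 0.6014 = 50.6014

θ=143.6°: 58.9327
θ=335.5°: 53.6340
θ=339.6°: 52.8220
θ=351.5°: 50.6014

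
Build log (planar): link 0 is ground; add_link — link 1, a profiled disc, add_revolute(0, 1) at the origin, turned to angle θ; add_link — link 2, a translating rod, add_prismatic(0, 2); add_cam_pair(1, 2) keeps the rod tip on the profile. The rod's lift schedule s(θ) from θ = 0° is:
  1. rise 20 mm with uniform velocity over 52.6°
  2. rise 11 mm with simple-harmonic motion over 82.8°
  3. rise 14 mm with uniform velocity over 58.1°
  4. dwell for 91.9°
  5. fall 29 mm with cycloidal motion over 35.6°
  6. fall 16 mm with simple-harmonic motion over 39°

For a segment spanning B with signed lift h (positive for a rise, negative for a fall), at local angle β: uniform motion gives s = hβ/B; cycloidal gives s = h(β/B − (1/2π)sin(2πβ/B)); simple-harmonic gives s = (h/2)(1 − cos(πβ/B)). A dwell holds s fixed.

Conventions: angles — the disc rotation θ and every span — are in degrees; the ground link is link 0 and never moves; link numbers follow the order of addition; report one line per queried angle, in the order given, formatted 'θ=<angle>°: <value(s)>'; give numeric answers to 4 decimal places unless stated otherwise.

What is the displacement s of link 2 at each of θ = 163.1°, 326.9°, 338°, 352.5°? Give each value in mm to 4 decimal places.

seg 1 [0°–52.6°] uniform, h=20: full span → s += 20 → s = 20.0000
seg 2 [52.6°–135.4°] simple-harmonic, h=11: full span → s += 11 → s = 31.0000
seg 3 [135.4°–193.5°] uniform, h=14: θ=163.1° here. β=27.7, B=58.1. 14·27.7/58.1 = 6.6747 → s = 37.6747
seg 3 [135.4°–193.5°] uniform, h=14: full span → s += 14 → s = 45.0000
seg 4 [193.5°–285.4°] dwell: s stays 45.0000
seg 5 [285.4°–321°] cycloidal, h=-29: full span → s += -29 → s = 16.0000
seg 6 [321°–360°] simple-harmonic, h=-16: θ=326.9° here. β=5.9, B=39. -16/2·(1 − cos(π·0.1513)) = -0.8866 → s = 15.1134
seg 6 [321°–360°] simple-harmonic, h=-16: θ=338° here. β=17, B=39. -16/2·(1 − cos(π·0.4359)) = -6.3998 → s = 9.6002
seg 6 [321°–360°] simple-harmonic, h=-16: θ=352.5° here. β=31.5, B=39. -16/2·(1 − cos(π·0.8077)) = -14.5839 → s = 1.4161

θ=163.1°: 37.6747
θ=326.9°: 15.1134
θ=338°: 9.6002
θ=352.5°: 1.4161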